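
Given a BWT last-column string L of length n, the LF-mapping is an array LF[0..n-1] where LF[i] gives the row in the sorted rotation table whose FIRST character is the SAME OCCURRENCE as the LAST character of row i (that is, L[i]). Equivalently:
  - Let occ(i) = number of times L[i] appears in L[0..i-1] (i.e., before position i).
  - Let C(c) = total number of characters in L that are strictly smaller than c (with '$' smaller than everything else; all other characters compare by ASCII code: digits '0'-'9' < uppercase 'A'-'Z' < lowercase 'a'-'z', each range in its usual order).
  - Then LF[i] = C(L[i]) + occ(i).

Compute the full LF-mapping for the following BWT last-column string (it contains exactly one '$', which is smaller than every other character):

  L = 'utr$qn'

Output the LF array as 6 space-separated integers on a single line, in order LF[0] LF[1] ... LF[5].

Answer: 5 4 3 0 2 1

Derivation:
Char counts: '$':1, 'n':1, 'q':1, 'r':1, 't':1, 'u':1
C (first-col start): C('$')=0, C('n')=1, C('q')=2, C('r')=3, C('t')=4, C('u')=5
L[0]='u': occ=0, LF[0]=C('u')+0=5+0=5
L[1]='t': occ=0, LF[1]=C('t')+0=4+0=4
L[2]='r': occ=0, LF[2]=C('r')+0=3+0=3
L[3]='$': occ=0, LF[3]=C('$')+0=0+0=0
L[4]='q': occ=0, LF[4]=C('q')+0=2+0=2
L[5]='n': occ=0, LF[5]=C('n')+0=1+0=1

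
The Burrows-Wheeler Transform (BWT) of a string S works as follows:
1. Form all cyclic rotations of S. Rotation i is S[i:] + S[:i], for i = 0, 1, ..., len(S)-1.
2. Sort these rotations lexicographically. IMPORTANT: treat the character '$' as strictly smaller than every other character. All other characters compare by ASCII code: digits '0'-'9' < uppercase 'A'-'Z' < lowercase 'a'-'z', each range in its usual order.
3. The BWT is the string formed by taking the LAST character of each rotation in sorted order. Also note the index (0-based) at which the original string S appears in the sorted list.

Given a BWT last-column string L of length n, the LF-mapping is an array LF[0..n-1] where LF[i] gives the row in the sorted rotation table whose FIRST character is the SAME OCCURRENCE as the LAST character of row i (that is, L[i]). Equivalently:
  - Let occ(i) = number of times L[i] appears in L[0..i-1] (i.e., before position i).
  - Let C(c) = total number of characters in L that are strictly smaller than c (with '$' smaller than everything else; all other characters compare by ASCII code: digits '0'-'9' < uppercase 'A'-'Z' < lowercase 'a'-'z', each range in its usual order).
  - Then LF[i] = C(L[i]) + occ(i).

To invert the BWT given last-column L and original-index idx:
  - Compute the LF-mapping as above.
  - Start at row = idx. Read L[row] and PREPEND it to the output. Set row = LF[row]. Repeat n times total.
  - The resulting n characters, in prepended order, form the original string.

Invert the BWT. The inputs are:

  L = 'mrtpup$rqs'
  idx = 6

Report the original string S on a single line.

Answer: rsuqtpprm$

Derivation:
LF mapping: 1 5 8 2 9 3 0 6 4 7
Walk LF starting at row 6, prepending L[row]:
  step 1: row=6, L[6]='$', prepend. Next row=LF[6]=0
  step 2: row=0, L[0]='m', prepend. Next row=LF[0]=1
  step 3: row=1, L[1]='r', prepend. Next row=LF[1]=5
  step 4: row=5, L[5]='p', prepend. Next row=LF[5]=3
  step 5: row=3, L[3]='p', prepend. Next row=LF[3]=2
  step 6: row=2, L[2]='t', prepend. Next row=LF[2]=8
  step 7: row=8, L[8]='q', prepend. Next row=LF[8]=4
  step 8: row=4, L[4]='u', prepend. Next row=LF[4]=9
  step 9: row=9, L[9]='s', prepend. Next row=LF[9]=7
  step 10: row=7, L[7]='r', prepend. Next row=LF[7]=6
Reversed output: rsuqtpprm$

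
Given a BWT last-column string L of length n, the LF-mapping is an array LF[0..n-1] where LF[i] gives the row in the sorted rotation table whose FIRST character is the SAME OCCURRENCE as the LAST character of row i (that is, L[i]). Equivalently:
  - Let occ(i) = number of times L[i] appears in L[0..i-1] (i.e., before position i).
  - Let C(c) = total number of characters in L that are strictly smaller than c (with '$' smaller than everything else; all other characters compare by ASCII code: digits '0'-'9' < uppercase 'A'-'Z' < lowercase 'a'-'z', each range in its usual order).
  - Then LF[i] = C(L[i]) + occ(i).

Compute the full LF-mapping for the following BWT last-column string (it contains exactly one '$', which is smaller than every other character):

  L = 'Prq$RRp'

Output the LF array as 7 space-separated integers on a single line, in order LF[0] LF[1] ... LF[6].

Char counts: '$':1, 'P':1, 'R':2, 'p':1, 'q':1, 'r':1
C (first-col start): C('$')=0, C('P')=1, C('R')=2, C('p')=4, C('q')=5, C('r')=6
L[0]='P': occ=0, LF[0]=C('P')+0=1+0=1
L[1]='r': occ=0, LF[1]=C('r')+0=6+0=6
L[2]='q': occ=0, LF[2]=C('q')+0=5+0=5
L[3]='$': occ=0, LF[3]=C('$')+0=0+0=0
L[4]='R': occ=0, LF[4]=C('R')+0=2+0=2
L[5]='R': occ=1, LF[5]=C('R')+1=2+1=3
L[6]='p': occ=0, LF[6]=C('p')+0=4+0=4

Answer: 1 6 5 0 2 3 4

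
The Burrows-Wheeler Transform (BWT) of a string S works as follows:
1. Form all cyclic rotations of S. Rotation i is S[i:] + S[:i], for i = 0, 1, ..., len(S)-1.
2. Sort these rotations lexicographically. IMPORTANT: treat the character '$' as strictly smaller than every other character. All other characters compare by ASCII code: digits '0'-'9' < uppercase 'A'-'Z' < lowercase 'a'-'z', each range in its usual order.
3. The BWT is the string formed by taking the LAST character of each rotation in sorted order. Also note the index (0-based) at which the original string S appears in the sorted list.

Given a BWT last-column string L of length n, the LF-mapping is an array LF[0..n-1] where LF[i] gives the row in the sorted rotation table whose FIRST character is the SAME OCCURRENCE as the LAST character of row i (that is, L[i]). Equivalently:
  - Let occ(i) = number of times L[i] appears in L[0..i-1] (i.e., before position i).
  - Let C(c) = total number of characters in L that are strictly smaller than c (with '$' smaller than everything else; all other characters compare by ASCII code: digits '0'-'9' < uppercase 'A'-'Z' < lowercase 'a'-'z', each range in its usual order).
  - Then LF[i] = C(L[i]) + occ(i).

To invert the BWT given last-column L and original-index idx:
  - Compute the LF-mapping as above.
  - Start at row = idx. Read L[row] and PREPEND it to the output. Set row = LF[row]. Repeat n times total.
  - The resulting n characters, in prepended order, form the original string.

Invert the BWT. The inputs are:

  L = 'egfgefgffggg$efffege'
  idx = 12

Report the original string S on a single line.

LF mapping: 1 13 6 14 2 7 15 8 9 16 17 18 0 3 10 11 12 4 19 5
Walk LF starting at row 12, prepending L[row]:
  step 1: row=12, L[12]='$', prepend. Next row=LF[12]=0
  step 2: row=0, L[0]='e', prepend. Next row=LF[0]=1
  step 3: row=1, L[1]='g', prepend. Next row=LF[1]=13
  step 4: row=13, L[13]='e', prepend. Next row=LF[13]=3
  step 5: row=3, L[3]='g', prepend. Next row=LF[3]=14
  step 6: row=14, L[14]='f', prepend. Next row=LF[14]=10
  step 7: row=10, L[10]='g', prepend. Next row=LF[10]=17
  step 8: row=17, L[17]='e', prepend. Next row=LF[17]=4
  step 9: row=4, L[4]='e', prepend. Next row=LF[4]=2
  step 10: row=2, L[2]='f', prepend. Next row=LF[2]=6
  step 11: row=6, L[6]='g', prepend. Next row=LF[6]=15
  step 12: row=15, L[15]='f', prepend. Next row=LF[15]=11
  step 13: row=11, L[11]='g', prepend. Next row=LF[11]=18
  step 14: row=18, L[18]='g', prepend. Next row=LF[18]=19
  step 15: row=19, L[19]='e', prepend. Next row=LF[19]=5
  step 16: row=5, L[5]='f', prepend. Next row=LF[5]=7
  step 17: row=7, L[7]='f', prepend. Next row=LF[7]=8
  step 18: row=8, L[8]='f', prepend. Next row=LF[8]=9
  step 19: row=9, L[9]='g', prepend. Next row=LF[9]=16
  step 20: row=16, L[16]='f', prepend. Next row=LF[16]=12
Reversed output: fgfffeggfgfeegfgege$

Answer: fgfffeggfgfeegfgege$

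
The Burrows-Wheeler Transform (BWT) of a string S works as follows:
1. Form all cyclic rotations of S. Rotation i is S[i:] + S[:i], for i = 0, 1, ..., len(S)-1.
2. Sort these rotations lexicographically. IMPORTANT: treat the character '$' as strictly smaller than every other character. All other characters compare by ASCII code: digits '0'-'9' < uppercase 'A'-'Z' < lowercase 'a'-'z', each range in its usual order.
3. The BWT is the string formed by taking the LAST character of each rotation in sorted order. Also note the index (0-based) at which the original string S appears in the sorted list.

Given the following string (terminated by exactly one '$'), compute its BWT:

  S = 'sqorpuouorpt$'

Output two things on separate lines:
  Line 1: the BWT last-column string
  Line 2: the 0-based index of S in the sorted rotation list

Answer: tuqurrsoo$pop
9

Derivation:
All 13 rotations (rotation i = S[i:]+S[:i]):
  rot[0] = sqorpuouorpt$
  rot[1] = qorpuouorpt$s
  rot[2] = orpuouorpt$sq
  rot[3] = rpuouorpt$sqo
  rot[4] = puouorpt$sqor
  rot[5] = uouorpt$sqorp
  rot[6] = ouorpt$sqorpu
  rot[7] = uorpt$sqorpuo
  rot[8] = orpt$sqorpuou
  rot[9] = rpt$sqorpuouo
  rot[10] = pt$sqorpuouor
  rot[11] = t$sqorpuouorp
  rot[12] = $sqorpuouorpt
Sorted (with $ < everything):
  sorted[0] = $sqorpuouorpt  (last char: 't')
  sorted[1] = orpt$sqorpuou  (last char: 'u')
  sorted[2] = orpuouorpt$sq  (last char: 'q')
  sorted[3] = ouorpt$sqorpu  (last char: 'u')
  sorted[4] = pt$sqorpuouor  (last char: 'r')
  sorted[5] = puouorpt$sqor  (last char: 'r')
  sorted[6] = qorpuouorpt$s  (last char: 's')
  sorted[7] = rpt$sqorpuouo  (last char: 'o')
  sorted[8] = rpuouorpt$sqo  (last char: 'o')
  sorted[9] = sqorpuouorpt$  (last char: '$')
  sorted[10] = t$sqorpuouorp  (last char: 'p')
  sorted[11] = uorpt$sqorpuo  (last char: 'o')
  sorted[12] = uouorpt$sqorp  (last char: 'p')
Last column: tuqurrsoo$pop
Original string S is at sorted index 9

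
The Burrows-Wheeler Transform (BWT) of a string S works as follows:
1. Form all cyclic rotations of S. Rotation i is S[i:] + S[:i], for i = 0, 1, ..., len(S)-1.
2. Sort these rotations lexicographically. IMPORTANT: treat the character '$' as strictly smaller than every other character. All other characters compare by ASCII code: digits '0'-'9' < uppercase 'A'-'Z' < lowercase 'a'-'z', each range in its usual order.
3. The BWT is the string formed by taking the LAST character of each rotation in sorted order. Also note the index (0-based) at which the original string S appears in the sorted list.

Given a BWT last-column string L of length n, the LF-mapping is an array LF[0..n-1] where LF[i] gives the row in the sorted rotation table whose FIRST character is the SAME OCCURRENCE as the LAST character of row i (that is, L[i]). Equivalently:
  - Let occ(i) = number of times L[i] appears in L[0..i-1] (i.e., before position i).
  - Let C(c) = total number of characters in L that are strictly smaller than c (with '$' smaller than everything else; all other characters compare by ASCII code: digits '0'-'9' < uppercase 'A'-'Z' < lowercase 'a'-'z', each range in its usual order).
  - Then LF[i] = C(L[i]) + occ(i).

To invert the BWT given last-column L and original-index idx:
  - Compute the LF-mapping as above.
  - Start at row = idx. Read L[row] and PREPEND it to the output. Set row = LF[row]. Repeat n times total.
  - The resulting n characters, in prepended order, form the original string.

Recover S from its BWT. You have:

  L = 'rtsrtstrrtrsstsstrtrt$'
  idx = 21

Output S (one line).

Answer: tttstrsrrrttrtsrssstr$

Derivation:
LF mapping: 1 14 8 2 15 9 16 3 4 17 5 10 11 18 12 13 19 6 20 7 21 0
Walk LF starting at row 21, prepending L[row]:
  step 1: row=21, L[21]='$', prepend. Next row=LF[21]=0
  step 2: row=0, L[0]='r', prepend. Next row=LF[0]=1
  step 3: row=1, L[1]='t', prepend. Next row=LF[1]=14
  step 4: row=14, L[14]='s', prepend. Next row=LF[14]=12
  step 5: row=12, L[12]='s', prepend. Next row=LF[12]=11
  step 6: row=11, L[11]='s', prepend. Next row=LF[11]=10
  step 7: row=10, L[10]='r', prepend. Next row=LF[10]=5
  step 8: row=5, L[5]='s', prepend. Next row=LF[5]=9
  step 9: row=9, L[9]='t', prepend. Next row=LF[9]=17
  step 10: row=17, L[17]='r', prepend. Next row=LF[17]=6
  step 11: row=6, L[6]='t', prepend. Next row=LF[6]=16
  step 12: row=16, L[16]='t', prepend. Next row=LF[16]=19
  step 13: row=19, L[19]='r', prepend. Next row=LF[19]=7
  step 14: row=7, L[7]='r', prepend. Next row=LF[7]=3
  step 15: row=3, L[3]='r', prepend. Next row=LF[3]=2
  step 16: row=2, L[2]='s', prepend. Next row=LF[2]=8
  step 17: row=8, L[8]='r', prepend. Next row=LF[8]=4
  step 18: row=4, L[4]='t', prepend. Next row=LF[4]=15
  step 19: row=15, L[15]='s', prepend. Next row=LF[15]=13
  step 20: row=13, L[13]='t', prepend. Next row=LF[13]=18
  step 21: row=18, L[18]='t', prepend. Next row=LF[18]=20
  step 22: row=20, L[20]='t', prepend. Next row=LF[20]=21
Reversed output: tttstrsrrrttrtsrssstr$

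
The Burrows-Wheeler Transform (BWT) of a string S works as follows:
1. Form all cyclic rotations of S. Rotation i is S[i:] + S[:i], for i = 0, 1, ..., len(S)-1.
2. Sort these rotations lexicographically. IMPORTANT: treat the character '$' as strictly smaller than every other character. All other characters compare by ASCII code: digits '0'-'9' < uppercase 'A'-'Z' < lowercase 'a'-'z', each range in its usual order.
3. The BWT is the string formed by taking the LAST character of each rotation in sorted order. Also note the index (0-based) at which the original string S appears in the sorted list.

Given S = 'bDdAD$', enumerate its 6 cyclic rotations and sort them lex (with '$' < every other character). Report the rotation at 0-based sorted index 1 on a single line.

Answer: AD$bDd

Derivation:
All 6 rotations (rotation i = S[i:]+S[:i]):
  rot[0] = bDdAD$
  rot[1] = DdAD$b
  rot[2] = dAD$bD
  rot[3] = AD$bDd
  rot[4] = D$bDdA
  rot[5] = $bDdAD
Sorted (with $ < everything):
  sorted[0] = $bDdAD
  sorted[1] = AD$bDd
  sorted[2] = D$bDdA
  sorted[3] = DdAD$b
  sorted[4] = bDdAD$
  sorted[5] = dAD$bD
sorted[1] = AD$bDd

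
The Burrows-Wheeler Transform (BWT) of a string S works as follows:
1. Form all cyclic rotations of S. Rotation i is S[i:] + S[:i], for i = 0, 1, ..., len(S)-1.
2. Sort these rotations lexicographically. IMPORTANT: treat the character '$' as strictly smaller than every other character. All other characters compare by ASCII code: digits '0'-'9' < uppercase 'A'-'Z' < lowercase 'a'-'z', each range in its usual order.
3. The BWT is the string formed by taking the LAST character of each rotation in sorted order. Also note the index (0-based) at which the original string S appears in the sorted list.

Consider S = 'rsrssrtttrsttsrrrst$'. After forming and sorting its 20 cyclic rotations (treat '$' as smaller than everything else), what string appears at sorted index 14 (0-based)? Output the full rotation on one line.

All 20 rotations (rotation i = S[i:]+S[:i]):
  rot[0] = rsrssrtttrsttsrrrst$
  rot[1] = srssrtttrsttsrrrst$r
  rot[2] = rssrtttrsttsrrrst$rs
  rot[3] = ssrtttrsttsrrrst$rsr
  rot[4] = srtttrsttsrrrst$rsrs
  rot[5] = rtttrsttsrrrst$rsrss
  rot[6] = tttrsttsrrrst$rsrssr
  rot[7] = ttrsttsrrrst$rsrssrt
  rot[8] = trsttsrrrst$rsrssrtt
  rot[9] = rsttsrrrst$rsrssrttt
  rot[10] = sttsrrrst$rsrssrtttr
  rot[11] = ttsrrrst$rsrssrtttrs
  rot[12] = tsrrrst$rsrssrtttrst
  rot[13] = srrrst$rsrssrtttrstt
  rot[14] = rrrst$rsrssrtttrstts
  rot[15] = rrst$rsrssrtttrsttsr
  rot[16] = rst$rsrssrtttrsttsrr
  rot[17] = st$rsrssrtttrsttsrrr
  rot[18] = t$rsrssrtttrsttsrrrs
  rot[19] = $rsrssrtttrsttsrrrst
Sorted (with $ < everything):
  sorted[0] = $rsrssrtttrsttsrrrst
  sorted[1] = rrrst$rsrssrtttrstts
  sorted[2] = rrst$rsrssrtttrsttsr
  sorted[3] = rsrssrtttrsttsrrrst$
  sorted[4] = rssrtttrsttsrrrst$rs
  sorted[5] = rst$rsrssrtttrsttsrr
  sorted[6] = rsttsrrrst$rsrssrttt
  sorted[7] = rtttrsttsrrrst$rsrss
  sorted[8] = srrrst$rsrssrtttrstt
  sorted[9] = srssrtttrsttsrrrst$r
  sorted[10] = srtttrsttsrrrst$rsrs
  sorted[11] = ssrtttrsttsrrrst$rsr
  sorted[12] = st$rsrssrtttrsttsrrr
  sorted[13] = sttsrrrst$rsrssrtttr
  sorted[14] = t$rsrssrtttrsttsrrrs
  sorted[15] = trsttsrrrst$rsrssrtt
  sorted[16] = tsrrrst$rsrssrtttrst
  sorted[17] = ttrsttsrrrst$rsrssrt
  sorted[18] = ttsrrrst$rsrssrtttrs
  sorted[19] = tttrsttsrrrst$rsrssr
sorted[14] = t$rsrssrtttrsttsrrrs

Answer: t$rsrssrtttrsttsrrrs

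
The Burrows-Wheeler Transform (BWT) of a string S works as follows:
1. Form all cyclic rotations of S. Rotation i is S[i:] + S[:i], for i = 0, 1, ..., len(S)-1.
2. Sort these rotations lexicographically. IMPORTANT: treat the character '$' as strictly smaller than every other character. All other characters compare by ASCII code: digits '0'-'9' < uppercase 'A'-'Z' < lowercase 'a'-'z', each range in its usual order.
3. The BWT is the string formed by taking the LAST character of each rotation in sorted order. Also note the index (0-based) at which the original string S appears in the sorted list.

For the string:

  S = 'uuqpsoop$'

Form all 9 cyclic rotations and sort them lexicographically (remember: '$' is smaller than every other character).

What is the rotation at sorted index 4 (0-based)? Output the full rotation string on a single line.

All 9 rotations (rotation i = S[i:]+S[:i]):
  rot[0] = uuqpsoop$
  rot[1] = uqpsoop$u
  rot[2] = qpsoop$uu
  rot[3] = psoop$uuq
  rot[4] = soop$uuqp
  rot[5] = oop$uuqps
  rot[6] = op$uuqpso
  rot[7] = p$uuqpsoo
  rot[8] = $uuqpsoop
Sorted (with $ < everything):
  sorted[0] = $uuqpsoop
  sorted[1] = oop$uuqps
  sorted[2] = op$uuqpso
  sorted[3] = p$uuqpsoo
  sorted[4] = psoop$uuq
  sorted[5] = qpsoop$uu
  sorted[6] = soop$uuqp
  sorted[7] = uqpsoop$u
  sorted[8] = uuqpsoop$
sorted[4] = psoop$uuq

Answer: psoop$uuq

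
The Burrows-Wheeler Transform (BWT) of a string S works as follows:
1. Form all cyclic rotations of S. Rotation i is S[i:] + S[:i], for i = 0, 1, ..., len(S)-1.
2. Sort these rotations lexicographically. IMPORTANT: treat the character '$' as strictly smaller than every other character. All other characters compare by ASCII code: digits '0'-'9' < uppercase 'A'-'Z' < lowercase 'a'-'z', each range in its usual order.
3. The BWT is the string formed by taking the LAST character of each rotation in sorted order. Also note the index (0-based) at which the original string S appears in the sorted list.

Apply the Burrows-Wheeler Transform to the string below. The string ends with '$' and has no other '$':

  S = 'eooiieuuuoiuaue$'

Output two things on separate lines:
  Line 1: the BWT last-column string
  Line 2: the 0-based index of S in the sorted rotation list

All 16 rotations (rotation i = S[i:]+S[:i]):
  rot[0] = eooiieuuuoiuaue$
  rot[1] = ooiieuuuoiuaue$e
  rot[2] = oiieuuuoiuaue$eo
  rot[3] = iieuuuoiuaue$eoo
  rot[4] = ieuuuoiuaue$eooi
  rot[5] = euuuoiuaue$eooii
  rot[6] = uuuoiuaue$eooiie
  rot[7] = uuoiuaue$eooiieu
  rot[8] = uoiuaue$eooiieuu
  rot[9] = oiuaue$eooiieuuu
  rot[10] = iuaue$eooiieuuuo
  rot[11] = uaue$eooiieuuuoi
  rot[12] = aue$eooiieuuuoiu
  rot[13] = ue$eooiieuuuoiua
  rot[14] = e$eooiieuuuoiuau
  rot[15] = $eooiieuuuoiuaue
Sorted (with $ < everything):
  sorted[0] = $eooiieuuuoiuaue  (last char: 'e')
  sorted[1] = aue$eooiieuuuoiu  (last char: 'u')
  sorted[2] = e$eooiieuuuoiuau  (last char: 'u')
  sorted[3] = eooiieuuuoiuaue$  (last char: '$')
  sorted[4] = euuuoiuaue$eooii  (last char: 'i')
  sorted[5] = ieuuuoiuaue$eooi  (last char: 'i')
  sorted[6] = iieuuuoiuaue$eoo  (last char: 'o')
  sorted[7] = iuaue$eooiieuuuo  (last char: 'o')
  sorted[8] = oiieuuuoiuaue$eo  (last char: 'o')
  sorted[9] = oiuaue$eooiieuuu  (last char: 'u')
  sorted[10] = ooiieuuuoiuaue$e  (last char: 'e')
  sorted[11] = uaue$eooiieuuuoi  (last char: 'i')
  sorted[12] = ue$eooiieuuuoiua  (last char: 'a')
  sorted[13] = uoiuaue$eooiieuu  (last char: 'u')
  sorted[14] = uuoiuaue$eooiieu  (last char: 'u')
  sorted[15] = uuuoiuaue$eooiie  (last char: 'e')
Last column: euu$iioooueiauue
Original string S is at sorted index 3

Answer: euu$iioooueiauue
3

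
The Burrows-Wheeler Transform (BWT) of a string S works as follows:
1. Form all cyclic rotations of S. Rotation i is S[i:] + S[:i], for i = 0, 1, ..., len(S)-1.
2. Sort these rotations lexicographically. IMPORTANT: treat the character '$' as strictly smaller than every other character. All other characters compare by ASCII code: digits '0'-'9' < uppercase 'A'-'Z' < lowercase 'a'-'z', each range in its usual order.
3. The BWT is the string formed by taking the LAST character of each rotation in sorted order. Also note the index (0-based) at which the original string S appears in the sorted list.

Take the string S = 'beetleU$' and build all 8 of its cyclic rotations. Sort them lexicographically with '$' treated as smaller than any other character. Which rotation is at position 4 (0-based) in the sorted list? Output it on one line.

All 8 rotations (rotation i = S[i:]+S[:i]):
  rot[0] = beetleU$
  rot[1] = eetleU$b
  rot[2] = etleU$be
  rot[3] = tleU$bee
  rot[4] = leU$beet
  rot[5] = eU$beetl
  rot[6] = U$beetle
  rot[7] = $beetleU
Sorted (with $ < everything):
  sorted[0] = $beetleU
  sorted[1] = U$beetle
  sorted[2] = beetleU$
  sorted[3] = eU$beetl
  sorted[4] = eetleU$b
  sorted[5] = etleU$be
  sorted[6] = leU$beet
  sorted[7] = tleU$bee
sorted[4] = eetleU$b

Answer: eetleU$b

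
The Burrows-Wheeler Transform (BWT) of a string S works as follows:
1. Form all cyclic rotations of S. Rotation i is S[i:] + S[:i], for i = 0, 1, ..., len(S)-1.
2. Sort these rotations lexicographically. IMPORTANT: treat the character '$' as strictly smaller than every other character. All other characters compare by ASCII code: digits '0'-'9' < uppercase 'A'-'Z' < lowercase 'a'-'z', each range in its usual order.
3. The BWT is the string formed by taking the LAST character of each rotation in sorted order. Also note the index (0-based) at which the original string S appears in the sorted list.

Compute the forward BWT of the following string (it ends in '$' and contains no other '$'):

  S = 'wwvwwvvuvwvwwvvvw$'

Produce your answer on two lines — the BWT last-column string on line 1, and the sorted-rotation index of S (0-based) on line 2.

All 18 rotations (rotation i = S[i:]+S[:i]):
  rot[0] = wwvwwvvuvwvwwvvvw$
  rot[1] = wvwwvvuvwvwwvvvw$w
  rot[2] = vwwvvuvwvwwvvvw$ww
  rot[3] = wwvvuvwvwwvvvw$wwv
  rot[4] = wvvuvwvwwvvvw$wwvw
  rot[5] = vvuvwvwwvvvw$wwvww
  rot[6] = vuvwvwwvvvw$wwvwwv
  rot[7] = uvwvwwvvvw$wwvwwvv
  rot[8] = vwvwwvvvw$wwvwwvvu
  rot[9] = wvwwvvvw$wwvwwvvuv
  rot[10] = vwwvvvw$wwvwwvvuvw
  rot[11] = wwvvvw$wwvwwvvuvwv
  rot[12] = wvvvw$wwvwwvvuvwvw
  rot[13] = vvvw$wwvwwvvuvwvww
  rot[14] = vvw$wwvwwvvuvwvwwv
  rot[15] = vw$wwvwwvvuvwvwwvv
  rot[16] = w$wwvwwvvuvwvwwvvv
  rot[17] = $wwvwwvvuvwvwwvvvw
Sorted (with $ < everything):
  sorted[0] = $wwvwwvvuvwvwwvvvw  (last char: 'w')
  sorted[1] = uvwvwwvvvw$wwvwwvv  (last char: 'v')
  sorted[2] = vuvwvwwvvvw$wwvwwv  (last char: 'v')
  sorted[3] = vvuvwvwwvvvw$wwvww  (last char: 'w')
  sorted[4] = vvvw$wwvwwvvuvwvww  (last char: 'w')
  sorted[5] = vvw$wwvwwvvuvwvwwv  (last char: 'v')
  sorted[6] = vw$wwvwwvvuvwvwwvv  (last char: 'v')
  sorted[7] = vwvwwvvvw$wwvwwvvu  (last char: 'u')
  sorted[8] = vwwvvuvwvwwvvvw$ww  (last char: 'w')
  sorted[9] = vwwvvvw$wwvwwvvuvw  (last char: 'w')
  sorted[10] = w$wwvwwvvuvwvwwvvv  (last char: 'v')
  sorted[11] = wvvuvwvwwvvvw$wwvw  (last char: 'w')
  sorted[12] = wvvvw$wwvwwvvuvwvw  (last char: 'w')
  sorted[13] = wvwwvvuvwvwwvvvw$w  (last char: 'w')
  sorted[14] = wvwwvvvw$wwvwwvvuv  (last char: 'v')
  sorted[15] = wwvvuvwvwwvvvw$wwv  (last char: 'v')
  sorted[16] = wwvvvw$wwvwwvvuvwv  (last char: 'v')
  sorted[17] = wwvwwvvuvwvwwvvvw$  (last char: '$')
Last column: wvvwwvvuwwvwwwvvv$
Original string S is at sorted index 17

Answer: wvvwwvvuwwvwwwvvv$
17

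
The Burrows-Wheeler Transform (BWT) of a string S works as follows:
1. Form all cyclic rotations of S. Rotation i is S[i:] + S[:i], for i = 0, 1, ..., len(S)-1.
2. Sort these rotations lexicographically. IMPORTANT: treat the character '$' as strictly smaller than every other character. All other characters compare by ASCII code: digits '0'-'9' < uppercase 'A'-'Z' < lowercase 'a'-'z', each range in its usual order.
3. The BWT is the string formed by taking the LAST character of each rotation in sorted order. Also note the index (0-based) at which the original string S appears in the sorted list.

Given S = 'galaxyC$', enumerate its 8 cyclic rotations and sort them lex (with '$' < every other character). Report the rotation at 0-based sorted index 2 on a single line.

All 8 rotations (rotation i = S[i:]+S[:i]):
  rot[0] = galaxyC$
  rot[1] = alaxyC$g
  rot[2] = laxyC$ga
  rot[3] = axyC$gal
  rot[4] = xyC$gala
  rot[5] = yC$galax
  rot[6] = C$galaxy
  rot[7] = $galaxyC
Sorted (with $ < everything):
  sorted[0] = $galaxyC
  sorted[1] = C$galaxy
  sorted[2] = alaxyC$g
  sorted[3] = axyC$gal
  sorted[4] = galaxyC$
  sorted[5] = laxyC$ga
  sorted[6] = xyC$gala
  sorted[7] = yC$galax
sorted[2] = alaxyC$g

Answer: alaxyC$g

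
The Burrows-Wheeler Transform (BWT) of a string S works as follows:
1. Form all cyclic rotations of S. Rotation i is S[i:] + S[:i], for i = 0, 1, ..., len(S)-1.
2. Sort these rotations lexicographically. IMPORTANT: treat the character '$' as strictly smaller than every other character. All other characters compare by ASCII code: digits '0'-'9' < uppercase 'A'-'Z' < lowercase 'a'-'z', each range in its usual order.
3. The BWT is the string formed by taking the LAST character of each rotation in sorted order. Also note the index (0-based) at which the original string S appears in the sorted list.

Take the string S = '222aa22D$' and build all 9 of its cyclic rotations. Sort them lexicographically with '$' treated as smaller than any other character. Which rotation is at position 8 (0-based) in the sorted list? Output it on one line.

Answer: aa22D$222

Derivation:
All 9 rotations (rotation i = S[i:]+S[:i]):
  rot[0] = 222aa22D$
  rot[1] = 22aa22D$2
  rot[2] = 2aa22D$22
  rot[3] = aa22D$222
  rot[4] = a22D$222a
  rot[5] = 22D$222aa
  rot[6] = 2D$222aa2
  rot[7] = D$222aa22
  rot[8] = $222aa22D
Sorted (with $ < everything):
  sorted[0] = $222aa22D
  sorted[1] = 222aa22D$
  sorted[2] = 22D$222aa
  sorted[3] = 22aa22D$2
  sorted[4] = 2D$222aa2
  sorted[5] = 2aa22D$22
  sorted[6] = D$222aa22
  sorted[7] = a22D$222a
  sorted[8] = aa22D$222
sorted[8] = aa22D$222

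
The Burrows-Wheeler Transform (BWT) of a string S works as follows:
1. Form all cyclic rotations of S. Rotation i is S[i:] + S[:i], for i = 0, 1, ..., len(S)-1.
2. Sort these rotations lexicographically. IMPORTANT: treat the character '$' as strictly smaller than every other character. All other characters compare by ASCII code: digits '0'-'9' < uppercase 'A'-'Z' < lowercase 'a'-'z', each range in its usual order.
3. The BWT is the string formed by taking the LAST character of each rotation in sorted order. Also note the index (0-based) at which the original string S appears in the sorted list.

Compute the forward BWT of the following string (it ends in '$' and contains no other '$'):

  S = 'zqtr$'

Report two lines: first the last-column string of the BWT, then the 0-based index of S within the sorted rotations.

All 5 rotations (rotation i = S[i:]+S[:i]):
  rot[0] = zqtr$
  rot[1] = qtr$z
  rot[2] = tr$zq
  rot[3] = r$zqt
  rot[4] = $zqtr
Sorted (with $ < everything):
  sorted[0] = $zqtr  (last char: 'r')
  sorted[1] = qtr$z  (last char: 'z')
  sorted[2] = r$zqt  (last char: 't')
  sorted[3] = tr$zq  (last char: 'q')
  sorted[4] = zqtr$  (last char: '$')
Last column: rztq$
Original string S is at sorted index 4

Answer: rztq$
4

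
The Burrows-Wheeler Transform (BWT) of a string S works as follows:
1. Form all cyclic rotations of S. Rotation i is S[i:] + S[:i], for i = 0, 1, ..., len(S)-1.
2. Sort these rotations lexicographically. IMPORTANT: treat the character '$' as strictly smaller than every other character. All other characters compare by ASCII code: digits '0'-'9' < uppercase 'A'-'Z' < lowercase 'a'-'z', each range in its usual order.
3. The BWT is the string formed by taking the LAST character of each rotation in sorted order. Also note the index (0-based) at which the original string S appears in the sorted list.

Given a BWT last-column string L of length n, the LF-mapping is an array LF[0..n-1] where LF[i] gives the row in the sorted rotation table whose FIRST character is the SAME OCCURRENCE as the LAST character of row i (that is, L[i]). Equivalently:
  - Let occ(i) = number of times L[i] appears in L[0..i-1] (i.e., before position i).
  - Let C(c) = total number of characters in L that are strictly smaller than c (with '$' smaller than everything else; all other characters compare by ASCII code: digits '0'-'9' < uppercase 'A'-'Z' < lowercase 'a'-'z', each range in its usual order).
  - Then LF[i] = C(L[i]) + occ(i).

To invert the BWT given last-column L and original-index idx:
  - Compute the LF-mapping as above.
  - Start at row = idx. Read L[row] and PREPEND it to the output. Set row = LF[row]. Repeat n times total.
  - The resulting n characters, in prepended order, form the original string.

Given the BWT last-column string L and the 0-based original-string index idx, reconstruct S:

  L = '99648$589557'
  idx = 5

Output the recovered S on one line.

Answer: 65798859459$

Derivation:
LF mapping: 9 10 5 1 7 0 2 8 11 3 4 6
Walk LF starting at row 5, prepending L[row]:
  step 1: row=5, L[5]='$', prepend. Next row=LF[5]=0
  step 2: row=0, L[0]='9', prepend. Next row=LF[0]=9
  step 3: row=9, L[9]='5', prepend. Next row=LF[9]=3
  step 4: row=3, L[3]='4', prepend. Next row=LF[3]=1
  step 5: row=1, L[1]='9', prepend. Next row=LF[1]=10
  step 6: row=10, L[10]='5', prepend. Next row=LF[10]=4
  step 7: row=4, L[4]='8', prepend. Next row=LF[4]=7
  step 8: row=7, L[7]='8', prepend. Next row=LF[7]=8
  step 9: row=8, L[8]='9', prepend. Next row=LF[8]=11
  step 10: row=11, L[11]='7', prepend. Next row=LF[11]=6
  step 11: row=6, L[6]='5', prepend. Next row=LF[6]=2
  step 12: row=2, L[2]='6', prepend. Next row=LF[2]=5
Reversed output: 65798859459$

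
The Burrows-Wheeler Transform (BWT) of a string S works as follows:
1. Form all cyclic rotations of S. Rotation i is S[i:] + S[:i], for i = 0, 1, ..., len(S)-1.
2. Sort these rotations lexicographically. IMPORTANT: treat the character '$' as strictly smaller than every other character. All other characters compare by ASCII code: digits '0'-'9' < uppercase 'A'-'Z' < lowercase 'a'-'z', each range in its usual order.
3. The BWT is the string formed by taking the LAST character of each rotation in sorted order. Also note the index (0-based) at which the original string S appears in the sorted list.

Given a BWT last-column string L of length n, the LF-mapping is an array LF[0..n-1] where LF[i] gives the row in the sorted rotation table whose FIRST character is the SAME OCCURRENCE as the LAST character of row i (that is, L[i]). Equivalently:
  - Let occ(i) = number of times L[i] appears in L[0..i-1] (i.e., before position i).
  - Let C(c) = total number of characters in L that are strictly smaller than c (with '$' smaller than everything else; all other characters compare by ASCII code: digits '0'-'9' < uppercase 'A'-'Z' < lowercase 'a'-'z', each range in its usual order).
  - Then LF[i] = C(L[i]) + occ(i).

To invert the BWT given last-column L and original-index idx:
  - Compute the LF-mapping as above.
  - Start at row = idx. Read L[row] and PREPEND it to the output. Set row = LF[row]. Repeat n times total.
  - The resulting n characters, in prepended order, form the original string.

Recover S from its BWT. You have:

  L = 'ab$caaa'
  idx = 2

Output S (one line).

Answer: aacaba$

Derivation:
LF mapping: 1 5 0 6 2 3 4
Walk LF starting at row 2, prepending L[row]:
  step 1: row=2, L[2]='$', prepend. Next row=LF[2]=0
  step 2: row=0, L[0]='a', prepend. Next row=LF[0]=1
  step 3: row=1, L[1]='b', prepend. Next row=LF[1]=5
  step 4: row=5, L[5]='a', prepend. Next row=LF[5]=3
  step 5: row=3, L[3]='c', prepend. Next row=LF[3]=6
  step 6: row=6, L[6]='a', prepend. Next row=LF[6]=4
  step 7: row=4, L[4]='a', prepend. Next row=LF[4]=2
Reversed output: aacaba$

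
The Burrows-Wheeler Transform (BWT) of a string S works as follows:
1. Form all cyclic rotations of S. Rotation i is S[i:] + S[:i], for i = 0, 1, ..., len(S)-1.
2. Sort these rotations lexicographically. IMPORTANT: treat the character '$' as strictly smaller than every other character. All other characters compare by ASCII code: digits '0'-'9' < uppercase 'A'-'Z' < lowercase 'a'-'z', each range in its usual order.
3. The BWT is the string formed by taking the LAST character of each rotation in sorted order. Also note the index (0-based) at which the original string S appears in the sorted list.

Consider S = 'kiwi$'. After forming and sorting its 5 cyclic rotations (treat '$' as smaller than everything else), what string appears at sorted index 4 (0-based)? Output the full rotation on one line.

All 5 rotations (rotation i = S[i:]+S[:i]):
  rot[0] = kiwi$
  rot[1] = iwi$k
  rot[2] = wi$ki
  rot[3] = i$kiw
  rot[4] = $kiwi
Sorted (with $ < everything):
  sorted[0] = $kiwi
  sorted[1] = i$kiw
  sorted[2] = iwi$k
  sorted[3] = kiwi$
  sorted[4] = wi$ki
sorted[4] = wi$ki

Answer: wi$ki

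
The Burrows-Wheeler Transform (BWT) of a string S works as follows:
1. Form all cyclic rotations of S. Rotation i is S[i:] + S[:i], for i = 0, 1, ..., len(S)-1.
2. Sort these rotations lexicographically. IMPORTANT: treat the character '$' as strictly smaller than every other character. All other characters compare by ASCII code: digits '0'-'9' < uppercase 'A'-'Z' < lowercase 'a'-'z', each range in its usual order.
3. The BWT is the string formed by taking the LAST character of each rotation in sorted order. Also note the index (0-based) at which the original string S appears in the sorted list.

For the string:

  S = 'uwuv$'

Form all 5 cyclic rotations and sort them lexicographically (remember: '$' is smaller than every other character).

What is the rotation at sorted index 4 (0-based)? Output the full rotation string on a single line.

Answer: wuv$u

Derivation:
All 5 rotations (rotation i = S[i:]+S[:i]):
  rot[0] = uwuv$
  rot[1] = wuv$u
  rot[2] = uv$uw
  rot[3] = v$uwu
  rot[4] = $uwuv
Sorted (with $ < everything):
  sorted[0] = $uwuv
  sorted[1] = uv$uw
  sorted[2] = uwuv$
  sorted[3] = v$uwu
  sorted[4] = wuv$u
sorted[4] = wuv$u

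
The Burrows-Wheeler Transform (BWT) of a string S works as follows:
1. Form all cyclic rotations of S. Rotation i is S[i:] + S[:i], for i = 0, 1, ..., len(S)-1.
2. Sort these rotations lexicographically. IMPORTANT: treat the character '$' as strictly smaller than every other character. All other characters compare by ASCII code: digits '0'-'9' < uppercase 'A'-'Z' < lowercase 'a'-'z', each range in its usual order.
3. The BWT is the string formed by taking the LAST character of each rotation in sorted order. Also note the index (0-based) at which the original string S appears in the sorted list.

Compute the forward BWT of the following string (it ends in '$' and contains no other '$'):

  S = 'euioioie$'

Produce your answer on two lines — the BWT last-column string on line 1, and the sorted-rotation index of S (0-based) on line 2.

Answer: ei$oouiie
2

Derivation:
All 9 rotations (rotation i = S[i:]+S[:i]):
  rot[0] = euioioie$
  rot[1] = uioioie$e
  rot[2] = ioioie$eu
  rot[3] = oioie$eui
  rot[4] = ioie$euio
  rot[5] = oie$euioi
  rot[6] = ie$euioio
  rot[7] = e$euioioi
  rot[8] = $euioioie
Sorted (with $ < everything):
  sorted[0] = $euioioie  (last char: 'e')
  sorted[1] = e$euioioi  (last char: 'i')
  sorted[2] = euioioie$  (last char: '$')
  sorted[3] = ie$euioio  (last char: 'o')
  sorted[4] = ioie$euio  (last char: 'o')
  sorted[5] = ioioie$eu  (last char: 'u')
  sorted[6] = oie$euioi  (last char: 'i')
  sorted[7] = oioie$eui  (last char: 'i')
  sorted[8] = uioioie$e  (last char: 'e')
Last column: ei$oouiie
Original string S is at sorted index 2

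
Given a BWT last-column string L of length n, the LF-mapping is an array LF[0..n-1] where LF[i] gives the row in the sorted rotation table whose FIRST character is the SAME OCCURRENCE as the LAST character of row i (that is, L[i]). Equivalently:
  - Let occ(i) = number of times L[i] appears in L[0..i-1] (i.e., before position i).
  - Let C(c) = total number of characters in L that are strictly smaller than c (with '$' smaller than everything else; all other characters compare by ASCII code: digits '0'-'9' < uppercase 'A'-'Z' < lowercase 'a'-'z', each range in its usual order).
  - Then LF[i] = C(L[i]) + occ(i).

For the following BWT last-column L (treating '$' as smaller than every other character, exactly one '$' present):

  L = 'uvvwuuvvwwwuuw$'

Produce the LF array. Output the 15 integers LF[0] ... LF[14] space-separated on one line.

Answer: 1 6 7 10 2 3 8 9 11 12 13 4 5 14 0

Derivation:
Char counts: '$':1, 'u':5, 'v':4, 'w':5
C (first-col start): C('$')=0, C('u')=1, C('v')=6, C('w')=10
L[0]='u': occ=0, LF[0]=C('u')+0=1+0=1
L[1]='v': occ=0, LF[1]=C('v')+0=6+0=6
L[2]='v': occ=1, LF[2]=C('v')+1=6+1=7
L[3]='w': occ=0, LF[3]=C('w')+0=10+0=10
L[4]='u': occ=1, LF[4]=C('u')+1=1+1=2
L[5]='u': occ=2, LF[5]=C('u')+2=1+2=3
L[6]='v': occ=2, LF[6]=C('v')+2=6+2=8
L[7]='v': occ=3, LF[7]=C('v')+3=6+3=9
L[8]='w': occ=1, LF[8]=C('w')+1=10+1=11
L[9]='w': occ=2, LF[9]=C('w')+2=10+2=12
L[10]='w': occ=3, LF[10]=C('w')+3=10+3=13
L[11]='u': occ=3, LF[11]=C('u')+3=1+3=4
L[12]='u': occ=4, LF[12]=C('u')+4=1+4=5
L[13]='w': occ=4, LF[13]=C('w')+4=10+4=14
L[14]='$': occ=0, LF[14]=C('$')+0=0+0=0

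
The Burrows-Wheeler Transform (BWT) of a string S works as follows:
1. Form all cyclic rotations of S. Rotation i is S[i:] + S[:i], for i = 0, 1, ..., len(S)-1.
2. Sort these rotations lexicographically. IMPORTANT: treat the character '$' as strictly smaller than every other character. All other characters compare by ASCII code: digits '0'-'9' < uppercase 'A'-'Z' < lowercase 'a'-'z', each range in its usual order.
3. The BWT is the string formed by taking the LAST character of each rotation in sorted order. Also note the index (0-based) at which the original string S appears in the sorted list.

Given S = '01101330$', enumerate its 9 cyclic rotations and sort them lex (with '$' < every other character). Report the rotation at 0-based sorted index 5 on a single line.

All 9 rotations (rotation i = S[i:]+S[:i]):
  rot[0] = 01101330$
  rot[1] = 1101330$0
  rot[2] = 101330$01
  rot[3] = 01330$011
  rot[4] = 1330$0110
  rot[5] = 330$01101
  rot[6] = 30$011013
  rot[7] = 0$0110133
  rot[8] = $01101330
Sorted (with $ < everything):
  sorted[0] = $01101330
  sorted[1] = 0$0110133
  sorted[2] = 01101330$
  sorted[3] = 01330$011
  sorted[4] = 101330$01
  sorted[5] = 1101330$0
  sorted[6] = 1330$0110
  sorted[7] = 30$011013
  sorted[8] = 330$01101
sorted[5] = 1101330$0

Answer: 1101330$0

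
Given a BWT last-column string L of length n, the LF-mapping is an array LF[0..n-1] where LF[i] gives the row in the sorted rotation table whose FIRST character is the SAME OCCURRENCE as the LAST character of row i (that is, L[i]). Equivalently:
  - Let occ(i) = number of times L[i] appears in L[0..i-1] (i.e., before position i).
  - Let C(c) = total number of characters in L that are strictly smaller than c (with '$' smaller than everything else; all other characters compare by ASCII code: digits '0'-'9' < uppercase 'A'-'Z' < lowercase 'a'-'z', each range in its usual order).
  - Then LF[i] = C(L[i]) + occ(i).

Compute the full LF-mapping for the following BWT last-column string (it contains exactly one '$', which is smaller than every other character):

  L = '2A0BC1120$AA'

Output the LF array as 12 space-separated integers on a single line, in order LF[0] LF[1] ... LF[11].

Answer: 5 7 1 10 11 3 4 6 2 0 8 9

Derivation:
Char counts: '$':1, '0':2, '1':2, '2':2, 'A':3, 'B':1, 'C':1
C (first-col start): C('$')=0, C('0')=1, C('1')=3, C('2')=5, C('A')=7, C('B')=10, C('C')=11
L[0]='2': occ=0, LF[0]=C('2')+0=5+0=5
L[1]='A': occ=0, LF[1]=C('A')+0=7+0=7
L[2]='0': occ=0, LF[2]=C('0')+0=1+0=1
L[3]='B': occ=0, LF[3]=C('B')+0=10+0=10
L[4]='C': occ=0, LF[4]=C('C')+0=11+0=11
L[5]='1': occ=0, LF[5]=C('1')+0=3+0=3
L[6]='1': occ=1, LF[6]=C('1')+1=3+1=4
L[7]='2': occ=1, LF[7]=C('2')+1=5+1=6
L[8]='0': occ=1, LF[8]=C('0')+1=1+1=2
L[9]='$': occ=0, LF[9]=C('$')+0=0+0=0
L[10]='A': occ=1, LF[10]=C('A')+1=7+1=8
L[11]='A': occ=2, LF[11]=C('A')+2=7+2=9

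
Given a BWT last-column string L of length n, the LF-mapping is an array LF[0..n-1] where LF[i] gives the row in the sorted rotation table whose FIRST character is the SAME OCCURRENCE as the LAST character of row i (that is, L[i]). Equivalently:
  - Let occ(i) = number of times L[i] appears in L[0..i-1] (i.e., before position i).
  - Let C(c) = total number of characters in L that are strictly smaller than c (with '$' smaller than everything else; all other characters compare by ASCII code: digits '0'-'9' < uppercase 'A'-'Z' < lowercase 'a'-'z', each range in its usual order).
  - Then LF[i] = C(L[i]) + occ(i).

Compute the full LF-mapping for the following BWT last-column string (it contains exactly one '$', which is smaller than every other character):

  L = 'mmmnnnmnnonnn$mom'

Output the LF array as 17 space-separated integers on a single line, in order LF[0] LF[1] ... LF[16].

Answer: 1 2 3 7 8 9 4 10 11 15 12 13 14 0 5 16 6

Derivation:
Char counts: '$':1, 'm':6, 'n':8, 'o':2
C (first-col start): C('$')=0, C('m')=1, C('n')=7, C('o')=15
L[0]='m': occ=0, LF[0]=C('m')+0=1+0=1
L[1]='m': occ=1, LF[1]=C('m')+1=1+1=2
L[2]='m': occ=2, LF[2]=C('m')+2=1+2=3
L[3]='n': occ=0, LF[3]=C('n')+0=7+0=7
L[4]='n': occ=1, LF[4]=C('n')+1=7+1=8
L[5]='n': occ=2, LF[5]=C('n')+2=7+2=9
L[6]='m': occ=3, LF[6]=C('m')+3=1+3=4
L[7]='n': occ=3, LF[7]=C('n')+3=7+3=10
L[8]='n': occ=4, LF[8]=C('n')+4=7+4=11
L[9]='o': occ=0, LF[9]=C('o')+0=15+0=15
L[10]='n': occ=5, LF[10]=C('n')+5=7+5=12
L[11]='n': occ=6, LF[11]=C('n')+6=7+6=13
L[12]='n': occ=7, LF[12]=C('n')+7=7+7=14
L[13]='$': occ=0, LF[13]=C('$')+0=0+0=0
L[14]='m': occ=4, LF[14]=C('m')+4=1+4=5
L[15]='o': occ=1, LF[15]=C('o')+1=15+1=16
L[16]='m': occ=5, LF[16]=C('m')+5=1+5=6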